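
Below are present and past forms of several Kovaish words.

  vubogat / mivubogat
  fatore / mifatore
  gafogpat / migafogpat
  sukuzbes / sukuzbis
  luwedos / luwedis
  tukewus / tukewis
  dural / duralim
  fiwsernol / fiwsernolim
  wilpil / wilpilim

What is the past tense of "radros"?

radris

"radros" ends in -s. The stems ending in -s (sukuzbes → sukuzbis, luwedos → luwedis, tukewus → tukewis) change the last vowel to 'i'.
So radros → radris.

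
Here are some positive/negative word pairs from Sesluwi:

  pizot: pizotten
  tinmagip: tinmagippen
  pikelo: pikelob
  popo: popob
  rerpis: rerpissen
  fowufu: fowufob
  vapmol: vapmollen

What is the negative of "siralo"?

siralob

"siralo" ends in a vowel. The stems ending in a vowel (fowufu → fowufob, pikelo → pikelob, popo → popob) drop the final letter and add -ob.
The other pattern: stems ending in a consonant double the final consonant and add -en.
So siralo → siralob.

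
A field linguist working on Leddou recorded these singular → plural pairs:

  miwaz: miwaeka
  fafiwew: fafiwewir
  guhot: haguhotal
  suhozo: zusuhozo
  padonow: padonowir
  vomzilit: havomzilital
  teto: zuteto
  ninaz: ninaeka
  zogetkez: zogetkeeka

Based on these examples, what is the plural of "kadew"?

teto and guhot both have last vowel 'o' yet inflect differently (zuteto, haguhotal), so the last vowel is not what conditions the rule; the final letter is.
"kadew" ends in -w. The stems ending in -w (fafiwew → fafiwewir, padonow → padonowir) add -ir.
So kadew → kadewir.

kadewir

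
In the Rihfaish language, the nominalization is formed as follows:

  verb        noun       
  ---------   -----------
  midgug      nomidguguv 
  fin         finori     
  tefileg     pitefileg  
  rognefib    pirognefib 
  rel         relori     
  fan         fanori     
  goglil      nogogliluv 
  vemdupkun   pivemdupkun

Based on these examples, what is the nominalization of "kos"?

kosori

rel and goglil both end in -l yet inflect differently (relori, nogogliluv), so the final letter is not what conditions the rule; the number of vowels is.
"kos" has 1 vowel. The stems with 1 vowel (fan → fanori, fin → finori, rel → relori) add -ori.
The other patterns: stems with 2 vowels add no- … -uv around the stem; stems with 3 vowels add the prefix pi-.
So kos → kosori.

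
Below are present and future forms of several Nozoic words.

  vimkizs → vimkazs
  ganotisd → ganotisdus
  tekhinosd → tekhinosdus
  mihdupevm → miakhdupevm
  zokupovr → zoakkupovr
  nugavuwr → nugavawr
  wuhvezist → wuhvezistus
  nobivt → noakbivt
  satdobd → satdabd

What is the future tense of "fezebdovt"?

feakzebdovt

"fezebdovt" has second-to-last letter 'v'. The stems whose second-to-last letter is 'v' (mihdupevm → miakhdupevm, zokupovr → zoakkupovr, nobivt → noakbivt) insert -ak- after the first vowel.
The other patterns: stems whose second-to-last letter is 's' add -us; stems whose second-to-last letter is 'b', 'w' or 'z' change the last vowel to 'a'.
So fezebdovt → feakzebdovt.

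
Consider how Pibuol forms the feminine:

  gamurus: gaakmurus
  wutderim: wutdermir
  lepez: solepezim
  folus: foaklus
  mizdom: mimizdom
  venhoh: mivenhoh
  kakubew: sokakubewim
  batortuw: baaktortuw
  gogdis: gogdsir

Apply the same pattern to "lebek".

solebekim

"lebek" has last vowel 'e'. The stems whose last vowel is 'e' (lepez → solepezim, kakubew → sokakubewim) add so- … -im around the stem.
The other patterns: stems whose last vowel is 'u' insert -ak- after the first vowel; stems whose last vowel is 'o' add the prefix mi-; stems whose last vowel is 'i' delete the last vowel and add -ir.
So lebek → solebekim.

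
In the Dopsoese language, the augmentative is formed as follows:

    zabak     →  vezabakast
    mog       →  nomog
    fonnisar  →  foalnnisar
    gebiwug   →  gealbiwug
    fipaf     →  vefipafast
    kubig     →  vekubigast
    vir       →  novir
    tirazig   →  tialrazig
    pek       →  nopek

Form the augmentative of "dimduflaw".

pek and zabak both end in -k yet inflect differently (nopek, vezabakast), so the final letter is not what conditions the rule; the number of vowels is.
"dimduflaw" has 3 vowels. The stems with 3 vowels (fonnisar → foalnnisar, tirazig → tialrazig, gebiwug → gealbiwug) insert -al- after the first vowel.
The other patterns: stems with 1 vowel add the prefix no-; stems with 2 vowels add ve- … -ast around the stem.
So dimduflaw → dialmduflaw.

dialmduflaw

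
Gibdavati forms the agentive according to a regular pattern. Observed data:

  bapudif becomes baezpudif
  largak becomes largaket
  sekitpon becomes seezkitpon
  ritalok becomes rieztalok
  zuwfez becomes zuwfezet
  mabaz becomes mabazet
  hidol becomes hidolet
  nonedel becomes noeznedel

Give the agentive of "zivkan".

ritalok and largak both end in -k yet inflect differently (rieztalok, largaket), so the final letter is not what conditions the rule; the number of vowels is.
"zivkan" has 2 vowels. The stems with 2 vowels (largak → largaket, mabaz → mabazet, hidol → hidolet) add -et.
The other pattern: stems with 3 vowels insert -ez- after the first vowel.
So zivkan → zivkanet.

zivkanet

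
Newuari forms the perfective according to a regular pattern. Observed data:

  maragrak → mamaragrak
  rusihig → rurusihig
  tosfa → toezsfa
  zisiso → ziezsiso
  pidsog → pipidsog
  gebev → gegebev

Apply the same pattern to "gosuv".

gogosuv

pidsog and zisiso both have last vowel 'o' yet inflect differently (pipidsog, ziezsiso), so the last vowel is not what conditions the rule; whether the stem ends in a vowel or a consonant is.
"gosuv" ends in a consonant. The stems ending in a consonant (rusihig → rurusihig, pidsog → pipidsog, maragrak → mamaragrak) repeat the first consonant+vowel as a prefix.
The other pattern: stems ending in a vowel insert -ez- after the first vowel.
So gosuv → gogosuv.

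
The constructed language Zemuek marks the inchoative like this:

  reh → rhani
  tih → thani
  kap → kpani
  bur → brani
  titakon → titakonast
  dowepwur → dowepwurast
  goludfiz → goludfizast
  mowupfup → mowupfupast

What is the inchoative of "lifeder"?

"lifeder" has 3 vowels. The stems with 3 vowels (titakon → titakonast, dowepwur → dowepwurast, goludfiz → goludfizast) add -ast.
The other pattern: stems with 1 vowel delete the last vowel and add -ani.
So lifeder → lifederast.

lifederast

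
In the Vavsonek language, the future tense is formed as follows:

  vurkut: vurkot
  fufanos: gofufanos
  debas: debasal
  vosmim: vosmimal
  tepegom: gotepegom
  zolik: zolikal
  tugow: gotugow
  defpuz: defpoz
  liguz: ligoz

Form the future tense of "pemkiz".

"pemkiz" has last vowel 'i'. The stems whose last vowel is 'i' (zolik → zolikal, vosmim → vosmimal) add -al.
So pemkiz → pemkizal.

pemkizal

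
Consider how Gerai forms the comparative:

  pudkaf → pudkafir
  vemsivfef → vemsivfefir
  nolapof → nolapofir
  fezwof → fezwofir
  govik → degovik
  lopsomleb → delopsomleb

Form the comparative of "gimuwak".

vemsivfef and lopsomleb both have last vowel 'e' yet inflect differently (vemsivfefir, delopsomleb), so the last vowel is not what conditions the rule; the final letter is.
"gimuwak" ends in -k. The one such stem in the data (govik → degovik) adds the prefix de-, so the same rule applies.
So gimuwak → degimuwak.

degimuwak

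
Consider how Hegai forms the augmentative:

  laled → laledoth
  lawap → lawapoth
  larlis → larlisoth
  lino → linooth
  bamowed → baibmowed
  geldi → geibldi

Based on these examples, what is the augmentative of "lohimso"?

laled and bamowed both end in -d yet inflect differently (laledoth, baibmowed), so the final letter is not what conditions the rule; the first letter is.
"lohimso" begins with l-. The stems beginning with l- (laled → laledoth, lawap → lawapoth, larlis → larlisoth) add -oth.
The other pattern: stems beginning with b- or g- insert -ib- after the first vowel.
So lohimso → lohimsooth.

lohimsooth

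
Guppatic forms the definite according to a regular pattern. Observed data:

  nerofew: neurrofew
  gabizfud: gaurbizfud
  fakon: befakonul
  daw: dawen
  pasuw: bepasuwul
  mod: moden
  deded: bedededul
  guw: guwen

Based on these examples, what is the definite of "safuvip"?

saurfuvip

daw and pasuw both end in -w yet inflect differently (dawen, bepasuwul), so the final letter is not what conditions the rule; the number of vowels is.
"safuvip" has 3 vowels. The stems with 3 vowels (gabizfud → gaurbizfud, nerofew → neurrofew) insert -ur- after the first vowel.
So safuvip → saurfuvip.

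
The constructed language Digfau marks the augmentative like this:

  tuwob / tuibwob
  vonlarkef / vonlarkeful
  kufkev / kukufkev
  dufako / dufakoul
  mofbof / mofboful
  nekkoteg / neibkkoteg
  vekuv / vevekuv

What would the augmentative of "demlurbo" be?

demlurboul

vonlarkef and kufkev both have last vowel 'e' yet inflect differently (vonlarkeful, kukufkev), so the last vowel is not what conditions the rule; the final letter is.
"demlurbo" ends in -o. The one such stem in the data (dufako → dufakoul) adds -ul, so the same rule applies.
So demlurbo → demlurboul.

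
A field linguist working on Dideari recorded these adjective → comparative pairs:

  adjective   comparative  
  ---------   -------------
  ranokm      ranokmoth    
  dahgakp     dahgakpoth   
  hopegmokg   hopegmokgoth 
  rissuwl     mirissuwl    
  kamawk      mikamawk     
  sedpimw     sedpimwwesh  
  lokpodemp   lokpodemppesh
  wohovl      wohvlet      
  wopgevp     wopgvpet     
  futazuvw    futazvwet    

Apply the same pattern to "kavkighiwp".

dahgakp and lokpodemp both end in -p yet inflect differently (dahgakpoth, lokpodemppesh), so the final letter is not what conditions the rule; the second-to-last letter is.
"kavkighiwp" has second-to-last letter 'w'. The stems whose second-to-last letter is 'w' (rissuwl → mirissuwl, kamawk → mikamawk) add the prefix mi-.
So kavkighiwp → mikavkighiwp.

mikavkighiwp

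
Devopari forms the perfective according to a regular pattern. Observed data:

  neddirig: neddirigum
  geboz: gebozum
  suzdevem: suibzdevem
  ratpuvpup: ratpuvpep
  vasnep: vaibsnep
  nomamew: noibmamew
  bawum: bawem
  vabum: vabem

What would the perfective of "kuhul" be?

vabum and suzdevem both end in -m yet inflect differently (vabem, suibzdevem), so the final letter is not what conditions the rule; the last vowel is.
"kuhul" has last vowel 'u'. The stems whose last vowel is 'u' (vabum → vabem, ratpuvpup → ratpuvpep, bawum → bawem) change the last vowel to 'e'.
The other patterns: stems whose last vowel is 'e' insert -ib- after the first vowel; stems whose last vowel is 'i' or 'o' add -um.
So kuhul → kuhel.

kuhel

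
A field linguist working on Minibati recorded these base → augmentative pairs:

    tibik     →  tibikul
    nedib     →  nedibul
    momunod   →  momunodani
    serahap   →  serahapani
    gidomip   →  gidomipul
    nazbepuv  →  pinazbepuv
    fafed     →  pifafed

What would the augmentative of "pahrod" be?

gidomip and serahap both end in -p yet inflect differently (gidomipul, serahapani), so the final letter is not what conditions the rule; the last vowel is.
"pahrod" has last vowel 'o'. The one such stem in the data (momunod → momunodani) adds -ani, so the same rule applies.
So pahrod → pahrodani.

pahrodani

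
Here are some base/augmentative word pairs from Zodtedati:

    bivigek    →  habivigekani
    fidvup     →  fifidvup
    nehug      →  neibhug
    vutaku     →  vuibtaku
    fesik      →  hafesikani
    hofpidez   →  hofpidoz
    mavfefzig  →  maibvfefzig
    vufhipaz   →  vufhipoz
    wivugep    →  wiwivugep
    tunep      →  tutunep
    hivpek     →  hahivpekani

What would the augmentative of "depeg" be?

deibpeg

hofpidez and tunep both have last vowel 'e' yet inflect differently (hofpidoz, tutunep), so the last vowel is not what conditions the rule; the final letter is.
"depeg" ends in -g. The stems ending in -g (mavfefzig → maibvfefzig, nehug → neibhug) insert -ib- after the first vowel.
The other patterns: stems ending in -z change the last vowel to 'o'; stems ending in -p repeat the first consonant+vowel as a prefix; stems ending in -k add ha- … -ani around the stem.
So depeg → deibpeg.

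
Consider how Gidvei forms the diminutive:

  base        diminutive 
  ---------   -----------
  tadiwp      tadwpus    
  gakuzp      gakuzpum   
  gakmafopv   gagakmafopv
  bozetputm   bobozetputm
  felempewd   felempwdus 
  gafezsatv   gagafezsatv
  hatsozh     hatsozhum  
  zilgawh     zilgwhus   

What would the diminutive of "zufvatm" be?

hatsozh and zilgawh both end in -h yet inflect differently (hatsozhum, zilgwhus), so the final letter is not what conditions the rule; the second-to-last letter is.
"zufvatm" has second-to-last letter 't'. The stems whose second-to-last letter is 't' (bozetputm → bobozetputm, gafezsatv → gagafezsatv) repeat the first consonant+vowel as a prefix.
So zufvatm → zuzufvatm.

zuzufvatm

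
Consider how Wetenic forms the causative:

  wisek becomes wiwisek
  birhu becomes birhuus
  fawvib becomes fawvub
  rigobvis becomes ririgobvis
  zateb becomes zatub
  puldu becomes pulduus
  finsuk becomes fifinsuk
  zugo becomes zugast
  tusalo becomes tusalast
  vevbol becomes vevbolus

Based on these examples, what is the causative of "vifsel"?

zateb and wisek both have last vowel 'e' yet inflect differently (zatub, wiwisek), so the last vowel is not what conditions the rule; the final letter is.
"vifsel" ends in -l. The one such stem in the data (vevbol → vevbolus) adds -us, so the same rule applies.
The other patterns: stems ending in -o drop the final letter and add -ast; stems ending in -b change the last vowel to 'u'; stems ending in -k or -s repeat the first consonant+vowel as a prefix.
So vifsel → vifselus.

vifselus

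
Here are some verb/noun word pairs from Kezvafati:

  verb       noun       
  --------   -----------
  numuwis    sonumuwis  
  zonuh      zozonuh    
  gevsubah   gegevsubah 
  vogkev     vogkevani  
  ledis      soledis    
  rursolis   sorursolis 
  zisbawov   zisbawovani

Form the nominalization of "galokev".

zonuh and zisbawov both begin with z- yet inflect differently (zozonuh, zisbawovani), so the first letter is not what conditions the rule; the final letter is.
"galokev" ends in -v. The stems ending in -v (zisbawov → zisbawovani, vogkev → vogkevani) add -ani.
So galokev → galokevani.

galokevani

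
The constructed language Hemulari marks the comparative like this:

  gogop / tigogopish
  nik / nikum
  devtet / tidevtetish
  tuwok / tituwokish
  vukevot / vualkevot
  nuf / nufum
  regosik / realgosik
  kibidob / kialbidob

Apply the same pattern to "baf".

nik and tuwok both end in -k yet inflect differently (nikum, tituwokish), so the final letter is not what conditions the rule; the number of vowels is.
"baf" has 1 vowel. The stems with 1 vowel (nik → nikum, nuf → nufum) add -um.
So baf → bafum.

bafum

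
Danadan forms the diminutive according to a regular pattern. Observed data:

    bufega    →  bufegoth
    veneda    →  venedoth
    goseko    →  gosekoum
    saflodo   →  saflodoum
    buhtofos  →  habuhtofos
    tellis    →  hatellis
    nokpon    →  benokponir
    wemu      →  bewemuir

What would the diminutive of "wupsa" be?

goseko and buhtofos both have last vowel 'o' yet inflect differently (gosekoum, habuhtofos), so the last vowel is not what conditions the rule; the final letter is.
"wupsa" ends in -a. The stems ending in -a (bufega → bufegoth, veneda → venedoth) drop the final letter and add -oth.
So wupsa → wupsoth.

wupsoth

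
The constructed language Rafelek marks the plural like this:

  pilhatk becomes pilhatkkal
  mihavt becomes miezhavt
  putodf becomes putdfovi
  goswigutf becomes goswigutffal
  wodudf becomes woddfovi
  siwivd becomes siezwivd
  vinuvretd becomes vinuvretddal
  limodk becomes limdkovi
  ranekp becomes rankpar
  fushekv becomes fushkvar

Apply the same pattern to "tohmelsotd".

tohmelsotddal

vinuvretd and siwivd both end in -d yet inflect differently (vinuvretddal, siezwivd), so the final letter is not what conditions the rule; the second-to-last letter is.
"tohmelsotd" has second-to-last letter 't'. The stems whose second-to-last letter is 't' (vinuvretd → vinuvretddal, pilhatk → pilhatkkal, goswigutf → goswigutffal) double the final consonant and add -al.
The other patterns: stems whose second-to-last letter is 'v' insert -ez- after the first vowel; stems whose second-to-last letter is 'd' delete the last vowel and add -ovi; stems whose second-to-last letter is 'k' delete the last vowel and add -ar.
So tohmelsotd → tohmelsotddal.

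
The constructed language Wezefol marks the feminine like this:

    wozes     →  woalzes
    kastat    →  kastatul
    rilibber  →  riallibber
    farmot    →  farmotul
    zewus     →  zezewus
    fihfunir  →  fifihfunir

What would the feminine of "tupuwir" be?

tutupuwir

"tupuwir" has last vowel 'i'. The one such stem in the data (fihfunir → fifihfunir) repeats the first consonant+vowel as a prefix (as does zewus), so the same rule applies.
The other patterns: stems whose last vowel is 'a' or 'o' add -ul; stems whose last vowel is 'e' insert -al- after the first vowel.
So tupuwir → tutupuwir.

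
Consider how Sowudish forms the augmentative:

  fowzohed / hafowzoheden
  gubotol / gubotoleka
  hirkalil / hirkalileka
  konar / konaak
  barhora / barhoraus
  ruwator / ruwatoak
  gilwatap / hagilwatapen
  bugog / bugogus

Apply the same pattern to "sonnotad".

hasonnotaden

gubotol and ruwator both have last vowel 'o' yet inflect differently (gubotoleka, ruwatoak), so the last vowel is not what conditions the rule; the final letter is.
"sonnotad" ends in -d. The one such stem in the data (fowzohed → hafowzoheden) adds ha- … -en around the stem, so the same rule applies.
So sonnotad → hasonnotaden.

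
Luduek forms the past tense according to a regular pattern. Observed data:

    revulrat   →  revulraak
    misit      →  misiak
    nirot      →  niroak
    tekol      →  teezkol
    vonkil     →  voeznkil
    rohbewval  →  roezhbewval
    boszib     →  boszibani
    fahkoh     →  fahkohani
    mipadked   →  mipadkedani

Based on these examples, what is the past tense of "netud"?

netudani

"netud" ends in -d. The one such stem in the data (mipadked → mipadkedani) adds -ani, so the same rule applies.
The other patterns: stems ending in -t drop the final letter and add -ak; stems ending in -l insert -ez- after the first vowel.
So netud → netudani.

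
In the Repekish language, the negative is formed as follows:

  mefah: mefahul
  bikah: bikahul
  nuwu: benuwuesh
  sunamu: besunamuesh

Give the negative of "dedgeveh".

"dedgeveh" ends in -h. The stems ending in -h (bikah → bikahul, mefah → mefahul) add -ul.
The other pattern: stems ending in -u add be- … -esh around the stem.
So dedgeveh → dedgevehul.

dedgevehul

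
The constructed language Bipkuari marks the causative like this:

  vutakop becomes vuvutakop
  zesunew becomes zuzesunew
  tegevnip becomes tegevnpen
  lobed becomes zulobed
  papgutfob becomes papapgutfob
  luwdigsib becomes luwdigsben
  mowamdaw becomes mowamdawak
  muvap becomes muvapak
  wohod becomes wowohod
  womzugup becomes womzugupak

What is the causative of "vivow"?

vivivow

"vivow" has last vowel 'o'. The stems whose last vowel is 'o' (papgutfob → papapgutfob, wohod → wowohod, vutakop → vuvutakop) repeat the first consonant+vowel as a prefix.
The other patterns: stems whose last vowel is 'i' delete the last vowel and add -en; stems whose last vowel is 'a' or 'u' add -ak; stems whose last vowel is 'e' add the prefix zu-.
So vivow → vivivow.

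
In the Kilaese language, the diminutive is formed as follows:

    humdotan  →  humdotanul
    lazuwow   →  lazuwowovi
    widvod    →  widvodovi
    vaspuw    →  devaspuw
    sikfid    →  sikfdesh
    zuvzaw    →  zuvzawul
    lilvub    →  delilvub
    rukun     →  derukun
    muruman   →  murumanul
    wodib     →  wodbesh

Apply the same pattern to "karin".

karnesh

zuvzaw and vaspuw both end in -w yet inflect differently (zuvzawul, devaspuw), so the final letter is not what conditions the rule; the last vowel is.
"karin" has last vowel 'i'. The stems whose last vowel is 'i' (wodib → wodbesh, sikfid → sikfdesh) delete the last vowel and add -esh.
So karin → karnesh.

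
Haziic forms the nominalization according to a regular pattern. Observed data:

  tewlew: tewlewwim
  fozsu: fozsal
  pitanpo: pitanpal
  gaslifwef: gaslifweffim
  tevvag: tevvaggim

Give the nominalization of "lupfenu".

"lupfenu" ends in a vowel. The stems ending in a vowel (fozsu → fozsal, pitanpo → pitanpal) drop the final letter and add -al.
So lupfenu → lupfenal.

lupfenal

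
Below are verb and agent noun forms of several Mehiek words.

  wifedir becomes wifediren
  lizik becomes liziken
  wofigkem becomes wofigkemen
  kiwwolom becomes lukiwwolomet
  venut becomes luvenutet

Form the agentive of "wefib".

wofigkem and kiwwolom both end in -m yet inflect differently (wofigkemen, lukiwwolomet), so the final letter is not what conditions the rule; the last vowel is.
"wefib" has last vowel 'i'. The stems whose last vowel is 'i' (wifedir → wifediren, lizik → liziken) add -en.
The other pattern: stems whose last vowel is 'o' or 'u' add lu- … -et around the stem.
So wefib → wefiben.

wefiben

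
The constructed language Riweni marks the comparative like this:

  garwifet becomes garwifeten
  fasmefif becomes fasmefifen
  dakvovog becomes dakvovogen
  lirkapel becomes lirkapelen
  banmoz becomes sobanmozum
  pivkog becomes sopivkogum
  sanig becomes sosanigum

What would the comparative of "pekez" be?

sopekezum

dakvovog and pivkog both end in -g yet inflect differently (dakvovogen, sopivkogum), so the final letter is not what conditions the rule; the number of vowels is.
"pekez" has 2 vowels. The stems with 2 vowels (banmoz → sobanmozum, pivkog → sopivkogum, sanig → sosanigum) add so- … -um around the stem.
The other pattern: stems with 3 vowels add -en.
So pekez → sopekezum.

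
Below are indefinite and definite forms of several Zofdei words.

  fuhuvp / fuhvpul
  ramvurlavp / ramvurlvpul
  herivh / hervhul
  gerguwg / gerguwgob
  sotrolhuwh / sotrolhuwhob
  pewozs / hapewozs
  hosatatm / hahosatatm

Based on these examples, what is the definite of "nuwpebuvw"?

herivh and sotrolhuwh both end in -h yet inflect differently (hervhul, sotrolhuwhob), so the final letter is not what conditions the rule; the second-to-last letter is.
"nuwpebuvw" has second-to-last letter 'v'. The stems whose second-to-last letter is 'v' (fuhuvp → fuhvpul, ramvurlavp → ramvurlvpul, herivh → hervhul) delete the last vowel and add -ul.
So nuwpebuvw → nuwpebvwul.

nuwpebvwul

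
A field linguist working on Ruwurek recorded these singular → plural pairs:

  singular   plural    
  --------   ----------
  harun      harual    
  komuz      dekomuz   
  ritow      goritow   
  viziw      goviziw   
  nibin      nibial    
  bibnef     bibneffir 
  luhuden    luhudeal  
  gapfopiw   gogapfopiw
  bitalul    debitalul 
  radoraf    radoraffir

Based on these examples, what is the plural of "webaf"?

webaffir

bibnef and luhuden both have last vowel 'e' yet inflect differently (bibneffir, luhudeal), so the last vowel is not what conditions the rule; the final letter is.
"webaf" ends in -f. The stems ending in -f (radoraf → radoraffir, bibnef → bibneffir) double the final consonant and add -ir.
The other patterns: stems ending in -n drop the final letter and add -al; stems ending in -w add the prefix go-; stems ending in -l or -z add the prefix de-.
So webaf → webaffir.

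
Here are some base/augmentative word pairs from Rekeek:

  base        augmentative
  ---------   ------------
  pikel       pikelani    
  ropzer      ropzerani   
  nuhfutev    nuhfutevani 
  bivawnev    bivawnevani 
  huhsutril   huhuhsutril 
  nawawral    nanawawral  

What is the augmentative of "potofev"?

potofevani

"potofev" has last vowel 'e'. The stems whose last vowel is 'e' (pikel → pikelani, ropzer → ropzerani, nuhfutev → nuhfutevani) add -ani.
The other pattern: stems whose last vowel is 'a' or 'i' repeat the first consonant+vowel as a prefix.
So potofev → potofevani.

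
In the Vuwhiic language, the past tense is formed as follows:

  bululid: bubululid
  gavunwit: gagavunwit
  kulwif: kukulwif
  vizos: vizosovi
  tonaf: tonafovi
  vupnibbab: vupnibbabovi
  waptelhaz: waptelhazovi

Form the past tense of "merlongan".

merlonganovi

"merlongan" has last vowel 'a'. The stems whose last vowel is 'a' (tonaf → tonafovi, vupnibbab → vupnibbabovi, waptelhaz → waptelhazovi) add -ovi.
The other pattern: stems whose last vowel is 'i' repeat the first consonant+vowel as a prefix.
So merlongan → merlonganovi.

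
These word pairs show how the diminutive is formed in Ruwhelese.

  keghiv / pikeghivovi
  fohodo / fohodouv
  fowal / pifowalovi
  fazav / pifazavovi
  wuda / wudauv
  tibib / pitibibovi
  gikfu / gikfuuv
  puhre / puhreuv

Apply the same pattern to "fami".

famiuv

fowal and wuda both have last vowel 'a' yet inflect differently (pifowalovi, wudauv), so the last vowel is not what conditions the rule; whether the stem ends in a vowel or a consonant is.
"fami" ends in a vowel. The stems ending in a vowel (gikfu → gikfuuv, puhre → puhreuv, fohodo → fohodouv) add -uv.
So fami → famiuv.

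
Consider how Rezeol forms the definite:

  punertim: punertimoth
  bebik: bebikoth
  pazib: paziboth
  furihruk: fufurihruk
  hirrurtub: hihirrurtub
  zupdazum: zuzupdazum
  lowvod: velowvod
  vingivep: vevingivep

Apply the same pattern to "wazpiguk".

wawazpiguk

bebik and furihruk both end in -k yet inflect differently (bebikoth, fufurihruk), so the final letter is not what conditions the rule; the last vowel is.
"wazpiguk" has last vowel 'u'. The stems whose last vowel is 'u' (furihruk → fufurihruk, hirrurtub → hihirrurtub, zupdazum → zuzupdazum) repeat the first consonant+vowel as a prefix.
So wazpiguk → wawazpiguk.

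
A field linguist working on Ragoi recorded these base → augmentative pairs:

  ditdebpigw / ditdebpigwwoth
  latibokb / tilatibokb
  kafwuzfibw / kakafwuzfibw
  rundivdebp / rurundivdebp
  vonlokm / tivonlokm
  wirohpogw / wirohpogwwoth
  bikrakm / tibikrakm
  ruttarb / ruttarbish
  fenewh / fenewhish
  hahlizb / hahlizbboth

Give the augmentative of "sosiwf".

sosiwfish

kafwuzfibw and ditdebpigw both end in -w yet inflect differently (kakafwuzfibw, ditdebpigwwoth), so the final letter is not what conditions the rule; the second-to-last letter is.
"sosiwf" has second-to-last letter 'w'. The one such stem in the data (fenewh → fenewhish) adds -ish, so the same rule applies.
The other patterns: stems whose second-to-last letter is 'b' repeat the first consonant+vowel as a prefix; stems whose second-to-last letter is 'k' add the prefix ti-; stems whose second-to-last letter is 'g' or 'z' double the final consonant and add -oth.
So sosiwf → sosiwfish.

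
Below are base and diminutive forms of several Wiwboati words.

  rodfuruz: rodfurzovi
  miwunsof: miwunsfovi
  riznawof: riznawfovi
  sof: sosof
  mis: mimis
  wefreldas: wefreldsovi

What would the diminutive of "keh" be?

miwunsof and sof both end in -f yet inflect differently (miwunsfovi, sosof), so the final letter is not what conditions the rule; the number of vowels is.
"keh" has 1 vowel. The stems with 1 vowel (sof → sosof, mis → mimis) repeat the first consonant+vowel as a prefix.
The other pattern: stems with 3 vowels delete the last vowel and add -ovi.
So keh → kekeh.

kekeh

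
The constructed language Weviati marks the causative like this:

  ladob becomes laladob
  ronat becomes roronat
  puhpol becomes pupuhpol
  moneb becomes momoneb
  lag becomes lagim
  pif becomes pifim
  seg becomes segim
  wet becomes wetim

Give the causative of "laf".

"laf" has 1 vowel. The stems with 1 vowel (lag → lagim, pif → pifim, seg → segim) add -im.
The other pattern: stems with 2 vowels repeat the first consonant+vowel as a prefix.
So laf → lafim.

lafim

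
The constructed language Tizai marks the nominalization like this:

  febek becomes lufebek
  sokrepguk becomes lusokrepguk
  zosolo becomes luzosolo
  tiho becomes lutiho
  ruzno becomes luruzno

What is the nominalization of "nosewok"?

Every pair shown (febek → lufebek, sokrepguk → lusokrepguk, zosolo → luzosolo, …) follows the same rule: add the prefix lu-.
So nosewok → lunosewok.

lunosewok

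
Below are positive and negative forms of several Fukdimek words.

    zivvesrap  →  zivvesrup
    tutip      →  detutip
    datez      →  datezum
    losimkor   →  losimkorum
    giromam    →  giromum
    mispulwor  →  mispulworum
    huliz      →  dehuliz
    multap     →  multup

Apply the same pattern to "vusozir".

"vusozir" has last vowel 'i'. The stems whose last vowel is 'i' (huliz → dehuliz, tutip → detutip) add the prefix de-.
The other patterns: stems whose last vowel is 'a' change the last vowel to 'u'; stems whose last vowel is 'e' or 'o' add -um.
So vusozir → devusozir.

devusozir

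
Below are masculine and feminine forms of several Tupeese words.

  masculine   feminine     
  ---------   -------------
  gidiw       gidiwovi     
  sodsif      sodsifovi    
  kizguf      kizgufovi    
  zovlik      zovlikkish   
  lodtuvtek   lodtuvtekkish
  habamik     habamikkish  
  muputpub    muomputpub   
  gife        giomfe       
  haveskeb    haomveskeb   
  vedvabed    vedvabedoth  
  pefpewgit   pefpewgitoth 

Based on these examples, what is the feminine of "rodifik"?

gidiw and zovlik both have last vowel 'i' yet inflect differently (gidiwovi, zovlikkish), so the last vowel is not what conditions the rule; the final letter is.
"rodifik" ends in -k. The stems ending in -k (zovlik → zovlikkish, lodtuvtek → lodtuvtekkish, habamik → habamikkish) double the final consonant and add -ish.
The other patterns: stems ending in -f or -w add -ovi; stems ending in -b or -e insert -om- after the first vowel; stems ending in -d or -t add -oth.
So rodifik → rodifikkish.

rodifikkish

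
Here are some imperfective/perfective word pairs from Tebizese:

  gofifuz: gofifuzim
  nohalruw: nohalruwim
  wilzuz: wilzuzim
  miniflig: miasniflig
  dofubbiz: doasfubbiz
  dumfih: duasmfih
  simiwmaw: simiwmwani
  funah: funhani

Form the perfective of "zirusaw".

gofifuz and dofubbiz both end in -z yet inflect differently (gofifuzim, doasfubbiz), so the final letter is not what conditions the rule; the last vowel is.
"zirusaw" has last vowel 'a'. The stems whose last vowel is 'a' (simiwmaw → simiwmwani, funah → funhani) delete the last vowel and add -ani.
The other patterns: stems whose last vowel is 'u' add -im; stems whose last vowel is 'i' insert -as- after the first vowel.
So zirusaw → ziruswani.

ziruswani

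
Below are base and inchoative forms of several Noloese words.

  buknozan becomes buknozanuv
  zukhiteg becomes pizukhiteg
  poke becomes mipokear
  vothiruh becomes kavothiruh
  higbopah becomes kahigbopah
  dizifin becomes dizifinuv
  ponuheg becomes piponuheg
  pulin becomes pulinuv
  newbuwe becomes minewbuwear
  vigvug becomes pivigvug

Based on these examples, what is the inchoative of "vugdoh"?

higbopah and buknozan both have last vowel 'a' yet inflect differently (kahigbopah, buknozanuv), so the last vowel is not what conditions the rule; the final letter is.
"vugdoh" ends in -h. The stems ending in -h (vothiruh → kavothiruh, higbopah → kahigbopah) add the prefix ka-.
The other patterns: stems ending in -n add -uv; stems ending in -g add the prefix pi-; stems ending in -e add mi- … -ar around the stem.
So vugdoh → kavugdoh.

kavugdoh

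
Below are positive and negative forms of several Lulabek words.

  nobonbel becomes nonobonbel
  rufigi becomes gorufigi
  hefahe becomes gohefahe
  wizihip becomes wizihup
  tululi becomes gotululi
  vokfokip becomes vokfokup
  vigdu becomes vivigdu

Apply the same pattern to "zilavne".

gozilavne

"zilavne" ends in -e. The one such stem in the data (hefahe → gohefahe) adds the prefix go-, so the same rule applies.
So zilavne → gozilavne.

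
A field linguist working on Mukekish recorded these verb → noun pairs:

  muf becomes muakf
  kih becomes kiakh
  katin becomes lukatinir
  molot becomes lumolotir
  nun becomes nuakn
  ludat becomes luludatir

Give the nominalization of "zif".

"zif" has 1 vowel. The stems with 1 vowel (kih → kiakh, nun → nuakn, muf → muakf) insert -ak- after the first vowel.
The other pattern: stems with 2 vowels add lu- … -ir around the stem.
So zif → ziakf.

ziakf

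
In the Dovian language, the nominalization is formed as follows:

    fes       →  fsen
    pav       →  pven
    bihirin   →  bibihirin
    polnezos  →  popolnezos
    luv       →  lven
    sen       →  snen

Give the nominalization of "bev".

fes and polnezos both end in -s yet inflect differently (fsen, popolnezos), so the final letter is not what conditions the rule; the number of vowels is.
"bev" has 1 vowel. The stems with 1 vowel (fes → fsen, sen → snen, luv → lven) delete the last vowel and add -en.
So bev → bven.

bven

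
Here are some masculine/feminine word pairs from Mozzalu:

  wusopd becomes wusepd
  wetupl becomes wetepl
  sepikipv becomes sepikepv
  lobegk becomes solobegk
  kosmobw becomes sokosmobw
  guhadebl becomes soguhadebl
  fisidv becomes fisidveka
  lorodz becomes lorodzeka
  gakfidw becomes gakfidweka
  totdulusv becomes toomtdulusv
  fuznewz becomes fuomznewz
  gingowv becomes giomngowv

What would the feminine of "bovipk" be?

bovepk

wetupl and guhadebl both end in -l yet inflect differently (wetepl, soguhadebl), so the final letter is not what conditions the rule; the second-to-last letter is.
"bovipk" has second-to-last letter 'p'. The stems whose second-to-last letter is 'p' (wusopd → wusepd, wetupl → wetepl, sepikipv → sepikepv) change the last vowel to 'e'.
The other patterns: stems whose second-to-last letter is 'b' or 'g' add the prefix so-; stems whose second-to-last letter is 'd' add -eka; stems whose second-to-last letter is 's' or 'w' insert -om- after the first vowel.
So bovipk → bovepk.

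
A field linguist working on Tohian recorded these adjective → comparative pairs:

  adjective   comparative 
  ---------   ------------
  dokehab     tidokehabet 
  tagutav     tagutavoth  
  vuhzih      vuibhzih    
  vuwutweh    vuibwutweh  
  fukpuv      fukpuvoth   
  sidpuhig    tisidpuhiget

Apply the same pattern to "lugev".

lugevoth

tagutav and dokehab both have last vowel 'a' yet inflect differently (tagutavoth, tidokehabet), so the last vowel is not what conditions the rule; the final letter is.
"lugev" ends in -v. The stems ending in -v (tagutav → tagutavoth, fukpuv → fukpuvoth) add -oth.
So lugev → lugevoth.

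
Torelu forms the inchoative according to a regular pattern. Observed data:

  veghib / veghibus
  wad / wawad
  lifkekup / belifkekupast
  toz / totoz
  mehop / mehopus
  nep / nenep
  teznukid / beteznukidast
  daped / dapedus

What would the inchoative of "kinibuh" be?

bekinibuhast

"kinibuh" has 3 vowels. The stems with 3 vowels (lifkekup → belifkekupast, teznukid → beteznukidast) add be- … -ast around the stem.
So kinibuh → bekinibuhast.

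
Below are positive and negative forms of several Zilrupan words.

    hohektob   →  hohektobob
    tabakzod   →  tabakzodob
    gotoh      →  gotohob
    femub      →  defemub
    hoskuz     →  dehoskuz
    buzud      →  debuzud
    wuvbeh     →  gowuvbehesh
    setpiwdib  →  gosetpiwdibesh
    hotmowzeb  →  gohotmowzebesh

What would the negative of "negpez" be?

"negpez" has last vowel 'e'. The stems whose last vowel is 'e' (wuvbeh → gowuvbehesh, hotmowzeb → gohotmowzebesh) add go- … -esh around the stem.
The other patterns: stems whose last vowel is 'o' add -ob; stems whose last vowel is 'u' add the prefix de-.
So negpez → gonegpezesh.

gonegpezesh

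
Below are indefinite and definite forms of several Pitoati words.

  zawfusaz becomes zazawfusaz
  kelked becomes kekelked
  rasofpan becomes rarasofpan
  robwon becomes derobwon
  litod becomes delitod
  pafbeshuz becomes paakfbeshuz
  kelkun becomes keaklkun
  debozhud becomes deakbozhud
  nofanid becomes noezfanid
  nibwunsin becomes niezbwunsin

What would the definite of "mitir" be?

mieztir

"mitir" has last vowel 'i'. The stems whose last vowel is 'i' (nofanid → noezfanid, nibwunsin → niezbwunsin) insert -ez- after the first vowel.
The other patterns: stems whose last vowel is 'a' or 'e' repeat the first consonant+vowel as a prefix; stems whose last vowel is 'o' add the prefix de-; stems whose last vowel is 'u' insert -ak- after the first vowel.
So mitir → mieztir.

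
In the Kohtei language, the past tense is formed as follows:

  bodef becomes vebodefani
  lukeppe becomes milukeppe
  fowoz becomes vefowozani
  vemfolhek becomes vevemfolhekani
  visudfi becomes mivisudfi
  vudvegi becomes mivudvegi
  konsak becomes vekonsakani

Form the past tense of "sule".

vemfolhek and lukeppe both have last vowel 'e' yet inflect differently (vevemfolhekani, milukeppe), so the last vowel is not what conditions the rule; whether the stem ends in a vowel or a consonant is.
"sule" ends in a vowel. The stems ending in a vowel (vudvegi → mivudvegi, visudfi → mivisudfi, lukeppe → milukeppe) add the prefix mi-.
The other pattern: stems ending in a consonant add ve- … -ani around the stem.
So sule → misule.

misule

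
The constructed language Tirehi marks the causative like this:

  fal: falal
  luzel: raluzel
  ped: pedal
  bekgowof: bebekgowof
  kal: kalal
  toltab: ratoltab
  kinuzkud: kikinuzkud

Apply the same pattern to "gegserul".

"gegserul" has 3 vowels. The stems with 3 vowels (kinuzkud → kikinuzkud, bekgowof → bebekgowof) repeat the first consonant+vowel as a prefix.
The other patterns: stems with 1 vowel add -al; stems with 2 vowels add the prefix ra-.
So gegserul → gegegserul.

gegegserul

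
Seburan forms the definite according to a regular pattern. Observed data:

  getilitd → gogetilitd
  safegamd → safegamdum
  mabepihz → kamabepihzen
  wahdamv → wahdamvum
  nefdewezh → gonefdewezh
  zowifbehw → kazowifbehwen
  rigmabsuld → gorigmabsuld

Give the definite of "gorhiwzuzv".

safegamd and rigmabsuld both end in -d yet inflect differently (safegamdum, gorigmabsuld), so the final letter is not what conditions the rule; the second-to-last letter is.
"gorhiwzuzv" has second-to-last letter 'z'. The one such stem in the data (nefdewezh → gonefdewezh) adds the prefix go-, so the same rule applies.
The other patterns: stems whose second-to-last letter is 'm' add -um; stems whose second-to-last letter is 'h' add ka- … -en around the stem.
So gorhiwzuzv → gogorhiwzuzv.

gogorhiwzuzv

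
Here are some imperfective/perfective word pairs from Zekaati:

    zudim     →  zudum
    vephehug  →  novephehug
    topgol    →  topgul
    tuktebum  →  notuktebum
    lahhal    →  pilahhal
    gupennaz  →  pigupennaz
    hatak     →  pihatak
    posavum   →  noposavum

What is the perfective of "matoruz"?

"matoruz" has last vowel 'u'. The stems whose last vowel is 'u' (posavum → noposavum, vephehug → novephehug, tuktebum → notuktebum) add the prefix no-.
The other patterns: stems whose last vowel is 'a' add the prefix pi-; stems whose last vowel is 'i' or 'o' change the last vowel to 'u'.
So matoruz → nomatoruz.

nomatoruz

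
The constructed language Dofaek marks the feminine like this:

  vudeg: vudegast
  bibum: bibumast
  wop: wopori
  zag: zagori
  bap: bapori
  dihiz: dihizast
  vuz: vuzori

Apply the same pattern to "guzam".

guzamast

"guzam" has 2 vowels. The stems with 2 vowels (bibum → bibumast, dihiz → dihizast, vudeg → vudegast) add -ast.
So guzam → guzamast.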